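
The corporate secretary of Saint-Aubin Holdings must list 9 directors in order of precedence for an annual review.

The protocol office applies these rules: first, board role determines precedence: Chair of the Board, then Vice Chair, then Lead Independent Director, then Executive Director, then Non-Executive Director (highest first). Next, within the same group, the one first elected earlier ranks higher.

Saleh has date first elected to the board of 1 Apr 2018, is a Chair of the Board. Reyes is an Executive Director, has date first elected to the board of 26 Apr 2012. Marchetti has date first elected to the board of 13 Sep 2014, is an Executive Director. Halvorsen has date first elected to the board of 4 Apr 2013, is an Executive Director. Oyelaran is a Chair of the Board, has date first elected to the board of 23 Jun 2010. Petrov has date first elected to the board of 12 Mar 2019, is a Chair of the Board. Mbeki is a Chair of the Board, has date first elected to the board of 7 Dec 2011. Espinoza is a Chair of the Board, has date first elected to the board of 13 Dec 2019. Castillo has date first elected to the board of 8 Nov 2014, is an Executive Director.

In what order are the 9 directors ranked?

Oyelaran, Mbeki, Saleh, Petrov, Espinoza, Reyes, Halvorsen, Marchetti, Castillo

By board role: Oyelaran, Mbeki, Saleh, Petrov and Espinoza (Chair of the Board); then Reyes, Halvorsen, Marchetti and Castillo (Executive Director).
Among Oyelaran, Mbeki, Saleh, Petrov and Espinoza, by date first elected to the board (earlier first): Oyelaran (23 Jun 2010) before Mbeki (7 Dec 2011) before Saleh (1 Apr 2018) before Petrov (12 Mar 2019) before Espinoza (13 Dec 2019).
Among Reyes, Halvorsen, Marchetti and Castillo, by date first elected to the board (earlier first): Reyes (26 Apr 2012) before Halvorsen (4 Apr 2013) before Marchetti (13 Sep 2014) before Castillo (8 Nov 2014).
Full order: Oyelaran, Mbeki, Saleh, Petrov, Espinoza, Reyes, Halvorsen, Marchetti, Castillo.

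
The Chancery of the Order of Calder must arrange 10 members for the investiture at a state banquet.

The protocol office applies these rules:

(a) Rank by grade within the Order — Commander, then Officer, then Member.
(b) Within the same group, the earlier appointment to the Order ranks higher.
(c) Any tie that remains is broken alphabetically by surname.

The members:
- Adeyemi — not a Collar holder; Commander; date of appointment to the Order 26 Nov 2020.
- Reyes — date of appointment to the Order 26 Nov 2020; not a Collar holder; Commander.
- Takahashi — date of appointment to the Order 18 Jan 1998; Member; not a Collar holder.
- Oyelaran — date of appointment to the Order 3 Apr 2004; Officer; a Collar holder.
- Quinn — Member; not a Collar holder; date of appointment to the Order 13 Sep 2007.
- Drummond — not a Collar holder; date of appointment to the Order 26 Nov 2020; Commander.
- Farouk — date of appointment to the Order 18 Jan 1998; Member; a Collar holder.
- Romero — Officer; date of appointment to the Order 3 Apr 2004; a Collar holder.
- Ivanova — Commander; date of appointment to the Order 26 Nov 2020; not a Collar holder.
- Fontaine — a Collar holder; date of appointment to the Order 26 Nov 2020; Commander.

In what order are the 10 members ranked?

Adeyemi, Drummond, Fontaine, Ivanova, Reyes, Oyelaran, Romero, Farouk, Takahashi, Quinn

By grade within the Order: Adeyemi, Drummond, Fontaine, Ivanova and Reyes (Commander); then Oyelaran and Romero (Officer); then Farouk, Takahashi and Quinn (Member).
Adeyemi, Drummond, Fontaine, Ivanova and Reyes all have date of appointment to the Order 26 Nov 2020, so the next rule applies.
Among Adeyemi, Drummond, Fontaine, Ivanova and Reyes, alphabetically by surname: Adeyemi before Drummond before Fontaine before Ivanova before Reyes.
Oyelaran and Romero both have date of appointment to the Order 3 Apr 2004, so the next rule applies.
Among Oyelaran and Romero, alphabetically by surname: Oyelaran before Romero.
Among Farouk, Takahashi and Quinn, by date of appointment to the Order (earlier first): Farouk and Takahashi (18 Jan 1998) before Quinn (13 Sep 2007).
Among Farouk and Takahashi, alphabetically by surname: Farouk before Takahashi.
Full order: Adeyemi, Drummond, Fontaine, Ivanova, Reyes, Oyelaran, Romero, Farouk, Takahashi, Quinn.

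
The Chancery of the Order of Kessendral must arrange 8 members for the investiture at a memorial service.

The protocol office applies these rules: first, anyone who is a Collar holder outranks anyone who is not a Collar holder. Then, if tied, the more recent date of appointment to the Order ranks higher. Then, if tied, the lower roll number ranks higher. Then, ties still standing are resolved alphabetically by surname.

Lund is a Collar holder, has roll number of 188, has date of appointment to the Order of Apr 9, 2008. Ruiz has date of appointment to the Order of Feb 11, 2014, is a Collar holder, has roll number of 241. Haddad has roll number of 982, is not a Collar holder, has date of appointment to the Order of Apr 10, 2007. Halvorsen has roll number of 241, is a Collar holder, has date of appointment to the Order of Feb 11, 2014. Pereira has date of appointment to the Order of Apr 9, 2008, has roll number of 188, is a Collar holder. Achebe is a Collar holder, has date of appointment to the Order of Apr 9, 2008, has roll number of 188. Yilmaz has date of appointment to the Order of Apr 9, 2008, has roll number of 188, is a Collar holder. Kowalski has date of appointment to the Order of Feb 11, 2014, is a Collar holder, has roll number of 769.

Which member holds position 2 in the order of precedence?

By the first rule: Halvorsen, Ruiz, Kowalski, Achebe, Lund, Pereira and Yilmaz (each a Collar holder); then Haddad (not a Collar holder).
Among Halvorsen, Ruiz, Kowalski, Achebe, Lund, Pereira and Yilmaz, by date of appointment to the Order (later first): Halvorsen, Ruiz and Kowalski (Feb 11, 2014) before Achebe, Lund, Pereira and Yilmaz (Apr 9, 2008).
Among Halvorsen, Ruiz and Kowalski, by roll number (lower first): Halvorsen and Ruiz (241) before Kowalski (769).
Among Halvorsen and Ruiz, alphabetically by surname: Halvorsen before Ruiz.
Achebe, Lund, Pereira and Yilmaz all have roll number 188, so the next rule applies.
Among Achebe, Lund, Pereira and Yilmaz, alphabetically by surname: Achebe before Lund before Pereira before Yilmaz.
Order: Halvorsen, Ruiz, Kowalski, Achebe, Lund, Pereira, Yilmaz, Haddad.

Ruiz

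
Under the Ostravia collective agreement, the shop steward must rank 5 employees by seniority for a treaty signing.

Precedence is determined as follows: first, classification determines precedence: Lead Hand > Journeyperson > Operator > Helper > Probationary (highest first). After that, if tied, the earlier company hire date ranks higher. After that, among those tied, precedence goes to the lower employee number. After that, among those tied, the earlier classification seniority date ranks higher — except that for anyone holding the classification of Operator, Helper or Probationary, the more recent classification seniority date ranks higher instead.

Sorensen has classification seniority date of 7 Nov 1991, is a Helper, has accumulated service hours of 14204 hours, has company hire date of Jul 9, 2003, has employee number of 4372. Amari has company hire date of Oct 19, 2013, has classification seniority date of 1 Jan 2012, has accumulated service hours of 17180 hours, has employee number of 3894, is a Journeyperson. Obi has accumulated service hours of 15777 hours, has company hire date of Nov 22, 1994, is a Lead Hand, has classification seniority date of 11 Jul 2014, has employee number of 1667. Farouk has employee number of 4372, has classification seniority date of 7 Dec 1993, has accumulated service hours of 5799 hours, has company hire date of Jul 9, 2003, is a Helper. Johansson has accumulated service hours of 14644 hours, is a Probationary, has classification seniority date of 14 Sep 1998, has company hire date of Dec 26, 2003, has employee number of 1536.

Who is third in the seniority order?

By classification: Obi (Lead Hand); then Amari (Journeyperson); then Farouk and Sorensen (Helper); then Johansson (Probationary).
Farouk and Sorensen both have company hire date Jul 9, 2003, so the next rule applies.
Farouk and Sorensen both have employee number 4372, so the next rule applies.
Among Farouk and Sorensen, by classification seniority date (later first) (reversed rule for this group): Farouk (7 Dec 1993) before Sorensen (7 Nov 1991).
Order: Obi, Amari, Farouk, Sorensen, Johansson.

Farouk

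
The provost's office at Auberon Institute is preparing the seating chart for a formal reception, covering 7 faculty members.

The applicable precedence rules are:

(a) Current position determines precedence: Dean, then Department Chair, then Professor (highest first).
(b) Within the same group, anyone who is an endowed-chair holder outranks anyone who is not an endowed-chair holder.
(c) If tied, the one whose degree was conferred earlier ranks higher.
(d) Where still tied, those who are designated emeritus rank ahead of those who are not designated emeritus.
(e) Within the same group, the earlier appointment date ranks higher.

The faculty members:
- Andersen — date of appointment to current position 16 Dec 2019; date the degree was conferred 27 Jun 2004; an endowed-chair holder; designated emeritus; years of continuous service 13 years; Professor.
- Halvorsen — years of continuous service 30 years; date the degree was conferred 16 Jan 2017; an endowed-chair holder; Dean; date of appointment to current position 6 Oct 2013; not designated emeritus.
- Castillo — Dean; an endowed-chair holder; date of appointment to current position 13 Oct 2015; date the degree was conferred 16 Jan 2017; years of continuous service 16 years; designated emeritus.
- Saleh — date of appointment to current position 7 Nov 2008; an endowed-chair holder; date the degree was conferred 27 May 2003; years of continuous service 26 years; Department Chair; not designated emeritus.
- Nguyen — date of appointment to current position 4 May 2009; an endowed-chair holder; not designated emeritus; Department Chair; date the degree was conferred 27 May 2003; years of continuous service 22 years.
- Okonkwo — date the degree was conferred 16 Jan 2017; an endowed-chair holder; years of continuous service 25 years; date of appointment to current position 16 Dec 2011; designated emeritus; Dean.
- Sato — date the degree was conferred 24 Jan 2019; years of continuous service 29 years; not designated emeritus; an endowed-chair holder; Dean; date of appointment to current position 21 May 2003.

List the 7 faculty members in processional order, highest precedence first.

By current position: Okonkwo, Castillo, Halvorsen and Sato (Dean); then Saleh and Nguyen (Department Chair); then Andersen (Professor).
Okonkwo, Castillo, Halvorsen and Sato are each an endowed-chair holder, so the next rule applies.
Among Okonkwo, Castillo, Halvorsen and Sato, by date the degree was conferred (earlier first): Okonkwo, Castillo and Halvorsen (16 Jan 2017) before Sato (24 Jan 2019).
Among Okonkwo, Castillo and Halvorsen, designated emeritus before not designated emeritus: Okonkwo and Castillo (designated emeritus) before Halvorsen (not designated emeritus).
Among Okonkwo and Castillo, by date of appointment to current position (earlier first): Okonkwo (16 Dec 2011) before Castillo (13 Oct 2015).
Saleh and Nguyen are each an endowed-chair holder, so the next rule applies.
Saleh and Nguyen both have date the degree was conferred 27 May 2003, so the next rule applies.
Saleh and Nguyen are each not designated emeritus, so the next rule applies.
Among Saleh and Nguyen, by date of appointment to current position (earlier first): Saleh (7 Nov 2008) before Nguyen (4 May 2009).
Full order: Okonkwo, Castillo, Halvorsen, Sato, Saleh, Nguyen, Andersen.

Okonkwo, Castillo, Halvorsen, Sato, Saleh, Nguyen, Andersen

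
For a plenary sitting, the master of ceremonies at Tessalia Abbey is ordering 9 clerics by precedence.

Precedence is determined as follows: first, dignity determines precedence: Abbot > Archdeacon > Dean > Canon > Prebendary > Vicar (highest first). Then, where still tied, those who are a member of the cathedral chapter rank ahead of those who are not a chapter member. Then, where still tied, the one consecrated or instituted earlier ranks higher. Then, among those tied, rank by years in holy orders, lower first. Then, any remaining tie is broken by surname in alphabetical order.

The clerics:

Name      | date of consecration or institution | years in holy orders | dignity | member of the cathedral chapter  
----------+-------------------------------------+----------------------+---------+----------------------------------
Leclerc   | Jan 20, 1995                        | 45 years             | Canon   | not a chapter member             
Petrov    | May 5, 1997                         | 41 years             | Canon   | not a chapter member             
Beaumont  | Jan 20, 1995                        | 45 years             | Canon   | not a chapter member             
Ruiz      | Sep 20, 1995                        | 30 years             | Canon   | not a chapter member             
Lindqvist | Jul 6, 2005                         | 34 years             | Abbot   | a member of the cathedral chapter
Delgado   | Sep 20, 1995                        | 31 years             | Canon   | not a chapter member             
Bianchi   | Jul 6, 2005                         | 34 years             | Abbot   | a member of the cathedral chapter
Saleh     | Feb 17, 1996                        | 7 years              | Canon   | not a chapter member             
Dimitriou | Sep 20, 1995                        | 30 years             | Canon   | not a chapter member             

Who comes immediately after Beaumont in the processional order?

Leclerc

By dignity: Bianchi and Lindqvist (Abbot); then Beaumont, Leclerc, Dimitriou, Ruiz, Delgado, Saleh and Petrov (Canon).
Bianchi and Lindqvist are each a member of the cathedral chapter, so the next rule applies.
Bianchi and Lindqvist both have date of consecration or institution Jul 6, 2005, so the next rule applies.
Bianchi and Lindqvist both have years in holy orders 34 years, so the next rule applies.
Among Bianchi and Lindqvist, alphabetically by surname: Bianchi before Lindqvist.
Beaumont, Leclerc, Dimitriou, Ruiz, Delgado, Saleh and Petrov are each not a chapter member, so the next rule applies.
Among Beaumont, Leclerc, Dimitriou, Ruiz, Delgado, Saleh and Petrov, by date of consecration or institution (earlier first): Beaumont and Leclerc (Jan 20, 1995) before Dimitriou, Ruiz and Delgado (Sep 20, 1995) before Saleh (Feb 17, 1996) before Petrov (May 5, 1997).
Beaumont and Leclerc both have years in holy orders 45 years, so the next rule applies.
Among Beaumont and Leclerc, alphabetically by surname: Beaumont before Leclerc.
Among Dimitriou, Ruiz and Delgado, by years in holy orders (lower first): Dimitriou and Ruiz (30 years) before Delgado (31 years).
Among Dimitriou and Ruiz, alphabetically by surname: Dimitriou before Ruiz.
Order: Bianchi, Lindqvist, Beaumont, Leclerc, Dimitriou, Ruiz, Delgado, Saleh, Petrov.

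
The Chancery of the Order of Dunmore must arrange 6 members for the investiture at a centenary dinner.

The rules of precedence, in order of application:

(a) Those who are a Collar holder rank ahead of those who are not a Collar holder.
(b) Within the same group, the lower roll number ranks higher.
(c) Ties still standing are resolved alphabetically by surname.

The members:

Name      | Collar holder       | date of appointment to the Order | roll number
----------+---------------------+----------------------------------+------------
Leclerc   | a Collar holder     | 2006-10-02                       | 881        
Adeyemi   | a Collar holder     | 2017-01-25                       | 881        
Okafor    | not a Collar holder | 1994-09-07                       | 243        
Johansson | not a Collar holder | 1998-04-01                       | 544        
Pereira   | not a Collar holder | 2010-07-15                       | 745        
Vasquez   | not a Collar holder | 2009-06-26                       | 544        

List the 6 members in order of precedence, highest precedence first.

By the first rule: Adeyemi and Leclerc (both a Collar holder); then Okafor, Johansson, Vasquez and Pereira (each not a Collar holder).
Adeyemi and Leclerc both have roll number 881, so the next rule applies.
Among Adeyemi and Leclerc, alphabetically by surname: Adeyemi before Leclerc.
Among Okafor, Johansson, Vasquez and Pereira, by roll number (lower first): Okafor (243) before Johansson and Vasquez (544) before Pereira (745).
Among Johansson and Vasquez, alphabetically by surname: Johansson before Vasquez.
Full order: Adeyemi, Leclerc, Okafor, Johansson, Vasquez, Pereira.

Adeyemi, Leclerc, Okafor, Johansson, Vasquez, Pereira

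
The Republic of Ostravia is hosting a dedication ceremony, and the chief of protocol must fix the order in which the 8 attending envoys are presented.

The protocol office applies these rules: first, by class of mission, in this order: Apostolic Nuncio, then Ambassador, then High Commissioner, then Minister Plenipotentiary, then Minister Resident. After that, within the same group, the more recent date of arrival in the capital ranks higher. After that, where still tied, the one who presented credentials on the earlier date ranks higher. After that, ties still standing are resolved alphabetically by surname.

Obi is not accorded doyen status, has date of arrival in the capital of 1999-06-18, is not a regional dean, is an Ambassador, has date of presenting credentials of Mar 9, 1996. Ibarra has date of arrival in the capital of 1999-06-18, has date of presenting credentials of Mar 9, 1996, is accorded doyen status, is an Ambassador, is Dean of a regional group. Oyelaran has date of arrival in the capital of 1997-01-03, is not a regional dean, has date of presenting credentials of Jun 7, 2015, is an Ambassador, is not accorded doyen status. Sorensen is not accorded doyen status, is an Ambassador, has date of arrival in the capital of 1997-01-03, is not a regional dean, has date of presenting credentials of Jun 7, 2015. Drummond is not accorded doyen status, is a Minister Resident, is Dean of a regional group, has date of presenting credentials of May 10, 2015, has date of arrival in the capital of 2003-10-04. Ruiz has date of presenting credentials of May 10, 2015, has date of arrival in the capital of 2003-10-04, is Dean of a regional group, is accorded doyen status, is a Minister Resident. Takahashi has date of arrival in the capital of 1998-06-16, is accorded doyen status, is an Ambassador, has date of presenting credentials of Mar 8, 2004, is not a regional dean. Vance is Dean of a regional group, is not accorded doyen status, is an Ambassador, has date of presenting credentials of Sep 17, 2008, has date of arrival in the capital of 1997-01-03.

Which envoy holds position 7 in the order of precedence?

Drummond

By class of mission: Ibarra, Obi, Takahashi, Vance, Oyelaran and Sorensen (Ambassador); then Drummond and Ruiz (Minister Resident).
Among Ibarra, Obi, Takahashi, Vance, Oyelaran and Sorensen, by date of arrival in the capital (later first): Ibarra and Obi (1999-06-18) before Takahashi (1998-06-16) before Vance, Oyelaran and Sorensen (1997-01-03).
Ibarra and Obi both have date of presenting credentials Mar 9, 1996, so the next rule applies.
Among Ibarra and Obi, alphabetically by surname: Ibarra before Obi.
Among Vance, Oyelaran and Sorensen, by date of presenting credentials (earlier first): Vance (Sep 17, 2008) before Oyelaran and Sorensen (Jun 7, 2015).
Among Oyelaran and Sorensen, alphabetically by surname: Oyelaran before Sorensen.
Drummond and Ruiz both have date of arrival in the capital 2003-10-04, so the next rule applies.
Drummond and Ruiz both have date of presenting credentials May 10, 2015, so the next rule applies.
Among Drummond and Ruiz, alphabetically by surname: Drummond before Ruiz.
Order: Ibarra, Obi, Takahashi, Vance, Oyelaran, Sorensen, Drummond, Ruiz.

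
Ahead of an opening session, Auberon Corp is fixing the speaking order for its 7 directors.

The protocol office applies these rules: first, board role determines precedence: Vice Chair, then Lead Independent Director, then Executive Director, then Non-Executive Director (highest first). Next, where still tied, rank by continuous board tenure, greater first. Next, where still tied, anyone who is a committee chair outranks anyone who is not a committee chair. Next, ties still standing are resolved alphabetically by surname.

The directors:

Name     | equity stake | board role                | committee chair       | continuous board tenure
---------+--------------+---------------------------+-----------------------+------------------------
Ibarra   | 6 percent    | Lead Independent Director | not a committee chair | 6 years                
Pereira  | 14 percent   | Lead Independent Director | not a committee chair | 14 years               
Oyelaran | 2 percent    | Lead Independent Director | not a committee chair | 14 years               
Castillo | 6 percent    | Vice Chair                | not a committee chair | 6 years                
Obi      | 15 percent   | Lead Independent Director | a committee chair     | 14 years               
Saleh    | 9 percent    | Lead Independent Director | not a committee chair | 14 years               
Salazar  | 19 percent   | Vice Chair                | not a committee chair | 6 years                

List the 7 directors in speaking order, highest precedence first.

By board role: Castillo and Salazar (Vice Chair); then Obi, Oyelaran, Pereira, Saleh and Ibarra (Lead Independent Director).
Castillo and Salazar both have continuous board tenure 6 years, so the next rule applies.
Castillo and Salazar are each not a committee chair, so the next rule applies.
Among Castillo and Salazar, alphabetically by surname: Castillo before Salazar.
Among Obi, Oyelaran, Pereira, Saleh and Ibarra, by continuous board tenure (higher first): Obi, Oyelaran, Pereira and Saleh (14 years) before Ibarra (6 years).
Among Obi, Oyelaran, Pereira and Saleh, a committee chair before not a committee chair: Obi (a committee chair) before Oyelaran, Pereira and Saleh (not a committee chair).
Among Oyelaran, Pereira and Saleh, alphabetically by surname: Oyelaran before Pereira before Saleh.
Full order: Castillo, Salazar, Obi, Oyelaran, Pereira, Saleh, Ibarra.

Castillo, Salazar, Obi, Oyelaran, Pereira, Saleh, Ibarra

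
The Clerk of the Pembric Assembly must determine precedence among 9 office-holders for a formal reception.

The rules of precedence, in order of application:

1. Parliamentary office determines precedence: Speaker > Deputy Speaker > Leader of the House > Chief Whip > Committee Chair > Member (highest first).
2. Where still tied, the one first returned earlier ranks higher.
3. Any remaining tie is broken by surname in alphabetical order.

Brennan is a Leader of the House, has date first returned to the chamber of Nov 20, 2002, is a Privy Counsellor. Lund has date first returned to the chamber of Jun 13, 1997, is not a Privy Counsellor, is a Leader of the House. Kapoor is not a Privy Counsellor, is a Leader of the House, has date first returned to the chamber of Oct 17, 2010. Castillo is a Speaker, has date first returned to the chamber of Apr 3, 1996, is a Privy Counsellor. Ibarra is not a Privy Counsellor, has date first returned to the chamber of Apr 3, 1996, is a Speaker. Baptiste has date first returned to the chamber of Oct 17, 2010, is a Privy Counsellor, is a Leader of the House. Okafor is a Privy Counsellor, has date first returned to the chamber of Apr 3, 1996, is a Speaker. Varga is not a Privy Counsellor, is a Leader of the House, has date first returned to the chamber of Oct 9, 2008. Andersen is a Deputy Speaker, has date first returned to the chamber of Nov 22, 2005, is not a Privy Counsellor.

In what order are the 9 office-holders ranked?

By parliamentary office: Castillo, Ibarra and Okafor (Speaker); then Andersen (Deputy Speaker); then Lund, Brennan, Varga, Baptiste and Kapoor (Leader of the House).
Castillo, Ibarra and Okafor all have date first returned to the chamber Apr 3, 1996, so the next rule applies.
Among Castillo, Ibarra and Okafor, alphabetically by surname: Castillo before Ibarra before Okafor.
Among Lund, Brennan, Varga, Baptiste and Kapoor, by date first returned to the chamber (earlier first): Lund (Jun 13, 1997) before Brennan (Nov 20, 2002) before Varga (Oct 9, 2008) before Baptiste and Kapoor (Oct 17, 2010).
Among Baptiste and Kapoor, alphabetically by surname: Baptiste before Kapoor.
Full order: Castillo, Ibarra, Okafor, Andersen, Lund, Brennan, Varga, Baptiste, Kapoor.

Castillo, Ibarra, Okafor, Andersen, Lund, Brennan, Varga, Baptiste, Kapoor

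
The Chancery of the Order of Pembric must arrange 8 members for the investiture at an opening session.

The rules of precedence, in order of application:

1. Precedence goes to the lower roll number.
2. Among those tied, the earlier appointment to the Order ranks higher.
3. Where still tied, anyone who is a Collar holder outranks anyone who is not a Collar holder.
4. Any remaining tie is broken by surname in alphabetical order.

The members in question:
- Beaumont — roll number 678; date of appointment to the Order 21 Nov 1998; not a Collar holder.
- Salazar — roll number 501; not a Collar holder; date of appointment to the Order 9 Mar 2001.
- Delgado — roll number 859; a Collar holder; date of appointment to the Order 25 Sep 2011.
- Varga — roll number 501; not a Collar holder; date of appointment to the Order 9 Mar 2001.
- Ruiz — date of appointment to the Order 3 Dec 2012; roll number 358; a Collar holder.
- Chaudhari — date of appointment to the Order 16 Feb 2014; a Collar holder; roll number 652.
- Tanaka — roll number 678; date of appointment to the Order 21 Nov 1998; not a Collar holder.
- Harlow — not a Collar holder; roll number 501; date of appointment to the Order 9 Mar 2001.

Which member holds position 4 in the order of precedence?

By roll number (lower first): Ruiz (358); then Harlow, Salazar and Varga (each 501); then Chaudhari (652); then Beaumont and Tanaka (both 678); then Delgado (859).
Harlow, Salazar and Varga all have date of appointment to the Order 9 Mar 2001, so the next rule applies.
Harlow, Salazar and Varga are each not a Collar holder, so the next rule applies.
Among Harlow, Salazar and Varga, alphabetically by surname: Harlow before Salazar before Varga.
Beaumont and Tanaka both have date of appointment to the Order 21 Nov 1998, so the next rule applies.
Beaumont and Tanaka are each not a Collar holder, so the next rule applies.
Among Beaumont and Tanaka, alphabetically by surname: Beaumont before Tanaka.
Order: Ruiz, Harlow, Salazar, Varga, Chaudhari, Beaumont, Tanaka, Delgado.

Varga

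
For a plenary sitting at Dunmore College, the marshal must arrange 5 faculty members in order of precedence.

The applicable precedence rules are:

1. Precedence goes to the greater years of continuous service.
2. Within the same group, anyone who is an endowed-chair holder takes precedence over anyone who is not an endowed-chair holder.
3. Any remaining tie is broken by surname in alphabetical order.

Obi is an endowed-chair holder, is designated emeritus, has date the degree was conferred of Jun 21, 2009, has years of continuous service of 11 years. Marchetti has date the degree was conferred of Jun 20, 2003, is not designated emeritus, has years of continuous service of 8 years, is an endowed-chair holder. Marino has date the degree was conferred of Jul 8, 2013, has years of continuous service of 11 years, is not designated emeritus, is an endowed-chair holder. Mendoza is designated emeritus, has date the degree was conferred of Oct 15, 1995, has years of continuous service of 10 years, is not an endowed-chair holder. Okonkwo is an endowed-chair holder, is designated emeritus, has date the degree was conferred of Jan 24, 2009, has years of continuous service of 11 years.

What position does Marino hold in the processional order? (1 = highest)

By years of continuous service (higher first): Marino, Obi and Okonkwo (each 11 years); then Mendoza (10 years); then Marchetti (8 years).
Marino, Obi and Okonkwo are each an endowed-chair holder, so the next rule applies.
Among Marino, Obi and Okonkwo, alphabetically by surname: Marino before Obi before Okonkwo.
Order: Marino, Obi, Okonkwo, Mendoza, Marchetti. So position 1.

1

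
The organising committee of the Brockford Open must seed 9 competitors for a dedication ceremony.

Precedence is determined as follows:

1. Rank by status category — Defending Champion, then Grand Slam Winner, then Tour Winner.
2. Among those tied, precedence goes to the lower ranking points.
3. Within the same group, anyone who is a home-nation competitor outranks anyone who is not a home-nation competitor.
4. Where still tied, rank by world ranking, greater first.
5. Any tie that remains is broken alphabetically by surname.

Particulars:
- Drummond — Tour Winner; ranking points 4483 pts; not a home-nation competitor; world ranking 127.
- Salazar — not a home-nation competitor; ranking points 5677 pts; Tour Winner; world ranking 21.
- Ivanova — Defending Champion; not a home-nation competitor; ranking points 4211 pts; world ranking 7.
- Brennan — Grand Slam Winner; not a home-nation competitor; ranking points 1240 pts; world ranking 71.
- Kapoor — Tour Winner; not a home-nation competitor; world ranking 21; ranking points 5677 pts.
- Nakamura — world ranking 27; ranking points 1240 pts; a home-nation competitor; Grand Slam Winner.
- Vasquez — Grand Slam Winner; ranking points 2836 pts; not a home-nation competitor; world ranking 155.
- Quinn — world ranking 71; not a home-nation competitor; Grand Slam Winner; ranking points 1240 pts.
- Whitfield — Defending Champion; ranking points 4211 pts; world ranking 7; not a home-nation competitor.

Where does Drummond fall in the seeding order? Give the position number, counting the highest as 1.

By status category: Ivanova and Whitfield (Defending Champion); then Nakamura, Brennan, Quinn and Vasquez (Grand Slam Winner); then Drummond, Kapoor and Salazar (Tour Winner).
Ivanova and Whitfield both have ranking points 4211 pts, so the next rule applies.
Ivanova and Whitfield are each not a home-nation competitor, so the next rule applies.
Ivanova and Whitfield both have world ranking 7, so the next rule applies.
Among Ivanova and Whitfield, alphabetically by surname: Ivanova before Whitfield.
Among Nakamura, Brennan, Quinn and Vasquez, by ranking points (lower first): Nakamura, Brennan and Quinn (1240 pts) before Vasquez (2836 pts).
Among Nakamura, Brennan and Quinn, a home-nation competitor before not a home-nation competitor: Nakamura (a home-nation competitor) before Brennan and Quinn (not a home-nation competitor).
Brennan and Quinn both have world ranking 71, so the next rule applies.
Among Brennan and Quinn, alphabetically by surname: Brennan before Quinn.
Among Drummond, Kapoor and Salazar, by ranking points (lower first): Drummond (4483 pts) before Kapoor and Salazar (5677 pts).
Kapoor and Salazar are each not a home-nation competitor, so the next rule applies.
Kapoor and Salazar both have world ranking 21, so the next rule applies.
Among Kapoor and Salazar, alphabetically by surname: Kapoor before Salazar.
Order: Ivanova, Whitfield, Nakamura, Brennan, Quinn, Vasquez, Drummond, Kapoor, Salazar. So position 7.

7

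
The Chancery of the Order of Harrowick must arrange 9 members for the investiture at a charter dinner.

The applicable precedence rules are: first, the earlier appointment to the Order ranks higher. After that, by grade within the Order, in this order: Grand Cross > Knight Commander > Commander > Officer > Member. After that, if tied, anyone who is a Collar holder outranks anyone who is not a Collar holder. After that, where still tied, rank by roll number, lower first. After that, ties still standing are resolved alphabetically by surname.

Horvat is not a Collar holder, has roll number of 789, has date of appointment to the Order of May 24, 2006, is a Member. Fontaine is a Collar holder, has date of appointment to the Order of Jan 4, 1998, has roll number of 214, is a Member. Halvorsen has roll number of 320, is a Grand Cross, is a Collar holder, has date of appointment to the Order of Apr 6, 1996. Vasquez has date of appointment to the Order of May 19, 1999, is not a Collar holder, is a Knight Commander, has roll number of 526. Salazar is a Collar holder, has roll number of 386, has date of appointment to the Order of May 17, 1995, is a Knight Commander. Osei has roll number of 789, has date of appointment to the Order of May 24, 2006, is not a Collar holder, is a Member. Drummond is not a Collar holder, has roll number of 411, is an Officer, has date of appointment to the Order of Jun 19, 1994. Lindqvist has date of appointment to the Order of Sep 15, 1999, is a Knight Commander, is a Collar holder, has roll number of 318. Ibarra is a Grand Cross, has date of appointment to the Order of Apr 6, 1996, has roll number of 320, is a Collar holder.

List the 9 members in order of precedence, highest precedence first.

Drummond, Salazar, Halvorsen, Ibarra, Fontaine, Vasquez, Lindqvist, Horvat, Osei

By date of appointment to the Order (earlier first): Drummond (Jun 19, 1994); then Salazar (May 17, 1995); then Halvorsen and Ibarra (both Apr 6, 1996); then Fontaine (Jan 4, 1998); then Vasquez (May 19, 1999); then Lindqvist (Sep 15, 1999); then Horvat and Osei (both May 24, 2006).
Halvorsen and Ibarra are each Grand Cross, so the next rule applies.
Halvorsen and Ibarra are each a Collar holder, so the next rule applies.
Halvorsen and Ibarra both have roll number 320, so the next rule applies.
Among Halvorsen and Ibarra, alphabetically by surname: Halvorsen before Ibarra.
Horvat and Osei are each Member, so the next rule applies.
Horvat and Osei are each not a Collar holder, so the next rule applies.
Horvat and Osei both have roll number 789, so the next rule applies.
Among Horvat and Osei, alphabetically by surname: Horvat before Osei.
Full order: Drummond, Salazar, Halvorsen, Ibarra, Fontaine, Vasquez, Lindqvist, Horvat, Osei.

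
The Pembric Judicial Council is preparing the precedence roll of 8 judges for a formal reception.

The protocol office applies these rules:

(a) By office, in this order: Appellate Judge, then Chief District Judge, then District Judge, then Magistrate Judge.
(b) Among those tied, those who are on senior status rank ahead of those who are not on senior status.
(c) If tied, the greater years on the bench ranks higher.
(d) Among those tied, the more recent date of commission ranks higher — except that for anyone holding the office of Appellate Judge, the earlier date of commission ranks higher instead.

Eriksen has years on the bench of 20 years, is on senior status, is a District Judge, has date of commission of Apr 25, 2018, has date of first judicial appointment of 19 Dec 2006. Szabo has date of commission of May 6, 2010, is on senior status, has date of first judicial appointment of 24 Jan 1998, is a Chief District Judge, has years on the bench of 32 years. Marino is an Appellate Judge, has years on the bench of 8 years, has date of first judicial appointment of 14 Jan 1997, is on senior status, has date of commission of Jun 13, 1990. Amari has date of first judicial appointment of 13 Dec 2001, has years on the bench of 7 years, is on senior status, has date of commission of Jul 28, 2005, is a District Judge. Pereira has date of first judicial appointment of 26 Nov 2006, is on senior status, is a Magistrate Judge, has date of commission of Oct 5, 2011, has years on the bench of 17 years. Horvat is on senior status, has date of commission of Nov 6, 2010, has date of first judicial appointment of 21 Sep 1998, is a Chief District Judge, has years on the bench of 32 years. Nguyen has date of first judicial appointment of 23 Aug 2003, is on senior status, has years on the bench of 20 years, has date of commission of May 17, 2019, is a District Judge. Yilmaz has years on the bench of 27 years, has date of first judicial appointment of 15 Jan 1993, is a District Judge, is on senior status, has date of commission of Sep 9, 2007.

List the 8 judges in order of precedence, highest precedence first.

By office: Marino (Appellate Judge); then Horvat and Szabo (Chief District Judge); then Yilmaz, Nguyen, Eriksen and Amari (District Judge); then Pereira (Magistrate Judge).
Horvat and Szabo are each on senior status, so the next rule applies.
Horvat and Szabo both have years on the bench 32 years, so the next rule applies.
Among Horvat and Szabo, by date of commission (later first): Horvat (Nov 6, 2010) before Szabo (May 6, 2010).
Yilmaz, Nguyen, Eriksen and Amari are each on senior status, so the next rule applies.
Among Yilmaz, Nguyen, Eriksen and Amari, by years on the bench (higher first): Yilmaz (27 years) before Nguyen and Eriksen (20 years) before Amari (7 years).
Among Nguyen and Eriksen, by date of commission (later first): Nguyen (May 17, 2019) before Eriksen (Apr 25, 2018).
Full order: Marino, Horvat, Szabo, Yilmaz, Nguyen, Eriksen, Amari, Pereira.

Marino, Horvat, Szabo, Yilmaz, Nguyen, Eriksen, Amari, Pereira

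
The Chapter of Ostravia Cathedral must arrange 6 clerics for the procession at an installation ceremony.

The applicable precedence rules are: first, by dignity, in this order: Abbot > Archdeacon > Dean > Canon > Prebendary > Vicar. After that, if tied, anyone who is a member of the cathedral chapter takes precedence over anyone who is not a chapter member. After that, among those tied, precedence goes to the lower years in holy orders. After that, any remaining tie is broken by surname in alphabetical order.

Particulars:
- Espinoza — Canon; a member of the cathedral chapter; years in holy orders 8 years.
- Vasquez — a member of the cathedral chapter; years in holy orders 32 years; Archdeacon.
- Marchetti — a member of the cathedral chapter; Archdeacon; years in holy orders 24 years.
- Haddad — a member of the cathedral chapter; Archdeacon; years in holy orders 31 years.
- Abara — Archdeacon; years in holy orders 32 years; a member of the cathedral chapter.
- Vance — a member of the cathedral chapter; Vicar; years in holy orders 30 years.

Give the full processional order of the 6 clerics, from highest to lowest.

By dignity: Marchetti, Haddad, Abara and Vasquez (Archdeacon); then Espinoza (Canon); then Vance (Vicar).
Marchetti, Haddad, Abara and Vasquez are each a member of the cathedral chapter, so the next rule applies.
Among Marchetti, Haddad, Abara and Vasquez, by years in holy orders (lower first): Marchetti (24 years) before Haddad (31 years) before Abara and Vasquez (32 years).
Among Abara and Vasquez, alphabetically by surname: Abara before Vasquez.
Full order: Marchetti, Haddad, Abara, Vasquez, Espinoza, Vance.

Marchetti, Haddad, Abara, Vasquez, Espinoza, Vance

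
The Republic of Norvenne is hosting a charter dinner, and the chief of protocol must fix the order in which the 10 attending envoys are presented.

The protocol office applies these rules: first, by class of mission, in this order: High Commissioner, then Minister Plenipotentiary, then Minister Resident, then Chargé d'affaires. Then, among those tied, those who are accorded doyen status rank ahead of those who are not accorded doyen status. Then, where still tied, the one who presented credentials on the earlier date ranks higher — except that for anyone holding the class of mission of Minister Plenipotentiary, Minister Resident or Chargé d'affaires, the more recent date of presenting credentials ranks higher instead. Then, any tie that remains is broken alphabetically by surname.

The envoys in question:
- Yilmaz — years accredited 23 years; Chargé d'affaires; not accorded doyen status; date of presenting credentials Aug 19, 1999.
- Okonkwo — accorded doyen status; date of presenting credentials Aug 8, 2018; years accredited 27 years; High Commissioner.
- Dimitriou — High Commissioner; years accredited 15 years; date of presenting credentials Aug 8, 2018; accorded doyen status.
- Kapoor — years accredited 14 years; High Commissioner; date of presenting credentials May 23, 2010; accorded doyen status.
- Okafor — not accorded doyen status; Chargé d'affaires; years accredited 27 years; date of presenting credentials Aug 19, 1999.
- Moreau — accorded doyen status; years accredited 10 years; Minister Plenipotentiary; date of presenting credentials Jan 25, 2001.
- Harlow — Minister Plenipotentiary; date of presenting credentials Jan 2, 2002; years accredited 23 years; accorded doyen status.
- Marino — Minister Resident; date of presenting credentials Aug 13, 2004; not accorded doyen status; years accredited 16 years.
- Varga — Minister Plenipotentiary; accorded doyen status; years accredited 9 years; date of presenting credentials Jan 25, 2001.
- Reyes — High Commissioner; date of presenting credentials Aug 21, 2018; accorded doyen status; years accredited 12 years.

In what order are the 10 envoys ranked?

Kapoor, Dimitriou, Okonkwo, Reyes, Harlow, Moreau, Varga, Marino, Okafor, Yilmaz

By class of mission: Kapoor, Dimitriou, Okonkwo and Reyes (High Commissioner); then Harlow, Moreau and Varga (Minister Plenipotentiary); then Marino (Minister Resident); then Okafor and Yilmaz (Chargé d'affaires).
Kapoor, Dimitriou, Okonkwo and Reyes are each accorded doyen status, so the next rule applies.
Among Kapoor, Dimitriou, Okonkwo and Reyes, by date of presenting credentials (earlier first): Kapoor (May 23, 2010) before Dimitriou and Okonkwo (Aug 8, 2018) before Reyes (Aug 21, 2018).
Among Dimitriou and Okonkwo, alphabetically by surname: Dimitriou before Okonkwo.
Harlow, Moreau and Varga are each accorded doyen status, so the next rule applies.
Among Harlow, Moreau and Varga, by date of presenting credentials (later first) (reversed rule for this group): Harlow (Jan 2, 2002) before Moreau and Varga (Jan 25, 2001).
Among Moreau and Varga, alphabetically by surname: Moreau before Varga.
Okafor and Yilmaz are each not accorded doyen status, so the next rule applies.
Okafor and Yilmaz both have date of presenting credentials Aug 19, 1999, so the next rule applies.
Among Okafor and Yilmaz, alphabetically by surname: Okafor before Yilmaz.
Full order: Kapoor, Dimitriou, Okonkwo, Reyes, Harlow, Moreau, Varga, Marino, Okafor, Yilmaz.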